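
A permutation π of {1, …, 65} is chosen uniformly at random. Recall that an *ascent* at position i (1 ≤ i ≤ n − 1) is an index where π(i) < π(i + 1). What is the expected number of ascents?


Write X = Σ X_I over i = 1, …, 64, with X_I the indicator of one ascent.
There are 64 indicators.
For each fixed i, the pair (π(i), π(i+1)) is a uniformly random ordered pair of distinct values from {1, …, 65}; by symmetry P[π(i) < π(i+1)] = 1/2.
By linearity: E[X] = 64 · (1/2) = (65 − 1) · (1/2) = 32 ≈ 32.0000.

E[X] = 32 = 32.0000.


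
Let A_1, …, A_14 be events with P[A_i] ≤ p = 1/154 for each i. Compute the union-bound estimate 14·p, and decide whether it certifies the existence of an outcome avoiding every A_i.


Union bound: P[∪_{i=1}^{14} A_i] ≤ Σ_i P[A_i] ≤ 14·p = 14·(1/154) = 1/11.
Numerically: 1/11 ≈ 0.0909091.
Is 1/11 < 1? YES.
Since P[∪ A_i] ≤ 1/11 < 1, the complement has P[∩ A_i^c] ≥ 1 − 1/11 = 10/11 > 0, so some outcome avoids every A_i.

14·p = 1/11 ≈ 0.0909091; existence CERTIFIED by the union bound.


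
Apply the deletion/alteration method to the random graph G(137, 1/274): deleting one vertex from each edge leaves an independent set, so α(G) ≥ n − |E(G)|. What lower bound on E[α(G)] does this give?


E[|E(G)|] = C(137, 2)·p = 9316 · (1/274) = 34.
E[α(G)] ≥ n − E[|E(G)|] = 137 − 34 = 103.
Numerically: ≈ 103.000000.
(This is only a lower bound; the true E[α(G)] may be larger.)

E[α(G)] ≥ 103 ≈ 103.000000.


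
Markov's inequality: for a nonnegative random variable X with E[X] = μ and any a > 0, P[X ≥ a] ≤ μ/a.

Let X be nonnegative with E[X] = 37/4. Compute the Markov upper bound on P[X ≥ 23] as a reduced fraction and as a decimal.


μ = E[X] = 37/4, a = 23.
Markov: P[X ≥ 23] ≤ μ/a = (37/4)/23 = 37/92.
Numerically: ≈ 0.40217.
(Since a = 23 > μ = 9.25000, the bound 37/92 is < 1 and informative.)

P[X ≥ 23] ≤ 37/92 ≈ 0.40217.


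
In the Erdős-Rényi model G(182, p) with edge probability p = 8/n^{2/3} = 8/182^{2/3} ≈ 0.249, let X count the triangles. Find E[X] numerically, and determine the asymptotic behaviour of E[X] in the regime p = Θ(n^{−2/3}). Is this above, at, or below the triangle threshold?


Number of potential triangles: C(182, 3) = 988260.
Each occurs with probability p³ ≈ (0.249)³ ≈ 1.54571e-02.
By linearity: E[X] = C(182, 3)·p³ ≈ 988260 · 1.54571e-02 ≈ 15275.604.
Since α = 2/3 < 1, p = c/n^{2/3} ≫ 1/n is above the triangle threshold p ~ 1/n. Asymptotically E[X] ~ (c³/6)·n^{3(1−α)} = (8³/6)·n^{1} → ∞; triangles are abundant w.h.p.

E[X] ≈ 15275.604; in regime p = Θ(1/n^{2/3}) E[X] diverges (above the triangle threshold p ~ 1/n).


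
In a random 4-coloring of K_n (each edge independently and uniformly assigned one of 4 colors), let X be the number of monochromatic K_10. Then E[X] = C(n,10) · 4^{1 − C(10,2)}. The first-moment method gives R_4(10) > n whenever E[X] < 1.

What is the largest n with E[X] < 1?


We need C(n, 10) · 4^{1 − 45} < 1, i.e. C(n, 10) < 4^{45 − 1} = 309485009821345068724781056.
Check values of n near the boundary:
  n = 2019: C(2019, 10) = 303322949179835278009229628; 303322949179835278009229628 < 309485009821345068724781056? YES
  n = 2020: C(2020, 10) = 304832018578739931133653656; 304832018578739931133653656 < 309485009821345068724781056? YES
  n = 2021: C(2021, 10) = 306347841644770462864800616; 306347841644770462864800616 < 309485009821345068724781056? YES
  n = 2022: C(2022, 10) = 307870445231474093395937796; 307870445231474093395937796 < 309485009821345068724781056? YES
  n = 2023: C(2023, 10) = 309399856285778485315440716; 309399856285778485315440716 < 309485009821345068724781056? YES
  n = 2024: C(2024, 10) = 310936101848269937576192656; 310936101848269937576192656 < 309485009821345068724781056? NO
The largest n with C(n, 10) < 309485009821345068724781056 is n = 2023 (where E[X] = 77349964071444621328860179/77371252455336267181195264 ≈ 1.000). Hence R_4(10) > 2023, i.e. R_4(10) ≥ 2024.

Largest n = 2023; hence R_4(10) > 2023.


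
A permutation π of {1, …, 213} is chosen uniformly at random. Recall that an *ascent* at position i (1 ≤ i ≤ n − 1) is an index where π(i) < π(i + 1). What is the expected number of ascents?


Write X = Σ X_I over i = 1, …, 212, with X_I the indicator of one ascent.
There are 212 indicators.
For each fixed i, the pair (π(i), π(i+1)) is a uniformly random ordered pair of distinct values from {1, …, 213}; by symmetry P[π(i) < π(i+1)] = 1/2.
By linearity: E[X] = 212 · (1/2) = (213 − 1) · (1/2) = 106 ≈ 106.000000.

E[X] = 106 = 106.000000.


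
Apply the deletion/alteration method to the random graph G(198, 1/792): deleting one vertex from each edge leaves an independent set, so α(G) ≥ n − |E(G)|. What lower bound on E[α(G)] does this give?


E[|E(G)|] = C(198, 2)·p = 19503 · (1/792) = 197/8.
E[α(G)] ≥ n − E[|E(G)|] = 198 − 197/8 = 1387/8.
Numerically: ≈ 173.3750.
(This is only a lower bound; the true E[α(G)] may be larger.)

E[α(G)] ≥ 1387/8 ≈ 173.3750.


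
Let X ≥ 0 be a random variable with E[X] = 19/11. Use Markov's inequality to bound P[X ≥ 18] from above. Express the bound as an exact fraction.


μ = E[X] = 19/11, a = 18.
Markov: P[X ≥ 18] ≤ μ/a = (19/11)/18 = 19/198.
Numerically: ≈ 0.0960.
(Since a = 18 > μ = 1.7273, the bound 19/198 is < 1 and informative.)

P[X ≥ 18] ≤ 19/198 ≈ 0.0960.


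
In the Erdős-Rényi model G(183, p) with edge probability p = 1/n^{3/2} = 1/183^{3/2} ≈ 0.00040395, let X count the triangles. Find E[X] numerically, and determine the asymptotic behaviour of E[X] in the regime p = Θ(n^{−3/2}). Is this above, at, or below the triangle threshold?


Number of potential triangles: C(183, 3) = 1004731.
Each occurs with probability p³ ≈ (0.00040395)³ ≈ 6.5912851e-11.
By linearity: E[X] = C(183, 3)·p³ ≈ 1004731 · 6.5912851e-11 ≈ 0.00007.
Since α = 3/2 > 1, p = c/n^{3/2} = o(1/n) is below the triangle threshold p ~ 1/n. Asymptotically E[X] ~ (c³/6)·n^{3(1−α)} = (1³/6)·n^{-1.5} → 0, so by Markov's inequality G has no triangles w.h.p.

E[X] ≈ 0.00007; in regime p = Θ(1/n^{3/2}) E[X] tends to 0 (below the triangle threshold p ~ 1/n).


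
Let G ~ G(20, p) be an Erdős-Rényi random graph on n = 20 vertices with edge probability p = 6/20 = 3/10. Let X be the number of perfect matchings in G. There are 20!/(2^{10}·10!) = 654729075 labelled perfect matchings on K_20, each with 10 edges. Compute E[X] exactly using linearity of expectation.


K_20 has 20!/(2^{10}·10!) = 654729075 labelled perfect matchings.
For each such perfect matching H, let X_H = 1 if all 10 edges of H are present in G. Then P[X_H = 1] = p^{10} = (3/10)^{10} = 59049/10000000000.
Summing the indicators: E[X] = Σ_H E[X_H] = 654729075 · p^{10} = 654729075 · 59049/10000000000 = 1546443885987/400000000.
Numerically: E[X] ≈ 3866.11.

E[X] = 654729075 · (3/10)^{10} = 1546443885987/400000000 ≈ 3866.11.


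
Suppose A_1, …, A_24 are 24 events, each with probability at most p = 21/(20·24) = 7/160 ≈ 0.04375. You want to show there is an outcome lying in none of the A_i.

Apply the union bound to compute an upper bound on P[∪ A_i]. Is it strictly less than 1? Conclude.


Union bound: P[∪_{i=1}^{24} A_i] ≤ Σ_i P[A_i] ≤ 24·p = 24·(7/160) = 21/20.
Numerically: 21/20 ≈ 1.05000.
Is 21/20 < 1? NO.
Since the bound 21/20 is ≥ 1, the union bound is uninformative here; it does NOT by itself certify existence.

24·p = 21/20 ≈ 1.05000; existence NOT certified by the union bound.


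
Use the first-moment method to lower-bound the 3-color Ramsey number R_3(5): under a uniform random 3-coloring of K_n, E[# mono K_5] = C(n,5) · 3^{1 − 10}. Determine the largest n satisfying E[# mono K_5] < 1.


We need C(n, 5) · 3^{1 − 10} < 1, i.e. C(n, 5) < 3^{10 − 1} = 19683.
Check values of n near the boundary:
  n = 15: C(15, 5) = 3003; 3003 < 19683? YES
  n = 16: C(16, 5) = 4368; 4368 < 19683? YES
  n = 17: C(17, 5) = 6188; 6188 < 19683? YES
  n = 18: C(18, 5) = 8568; 8568 < 19683? YES
  n = 19: C(19, 5) = 11628; 11628 < 19683? YES
  n = 20: C(20, 5) = 15504; 15504 < 19683? YES
  n = 21: C(21, 5) = 20349; 20349 < 19683? NO
The largest n with C(n, 5) < 19683 is n = 20 (where E[X] = 5168/6561 ≈ 0.78768). Hence R_3(5) > 20, i.e. R_3(5) ≥ 21.

Largest n = 20; hence R_3(5) > 20.


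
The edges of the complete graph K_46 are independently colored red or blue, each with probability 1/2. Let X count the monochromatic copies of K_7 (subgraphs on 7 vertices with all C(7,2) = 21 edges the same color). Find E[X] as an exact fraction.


Let X = Σ_S X_S over the C(46, 7) = 53524680 subsets S of size 7, where X_S = 1 if the K_7 on S is monochromatic.
For a fixed S, the K_7 on S has C(7, 2) = 21 edges. P[all 21 edges red] = (1/2)^21, and likewise for blue, so P[monochromatic] = 2·(1/2)^21 = 2^{1 − 21} = 1/1048576.
By linearity of expectation: E[X] = C(46, 7) · 2^{1 − 21} = 53524680 · 1/1048576 = 6690585/131072.
Numerically: E[X] ≈ 51.0451.

E[X] = C(46,7)·2^(1−C(7,2)) = 6690585/131072 ≈ 51.0451.


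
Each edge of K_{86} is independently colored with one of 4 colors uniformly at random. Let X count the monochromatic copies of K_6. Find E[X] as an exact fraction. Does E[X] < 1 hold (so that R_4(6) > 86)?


E[X] = C(86, 6) · 4^{1 − 15} = 470155077 · 4^{−14} = 470155077/268435456.
As a reduced fraction: E[X] = 470155077/268435456 ≈ 1.7515.
Is E[X] < 1? NO.
Since E[X] ≥ 1, the first-moment bound is inconclusive at n = 86; it does NOT by itself certify R_4(6) > 86.

E[X] = 470155077/268435456 ≈ 1.7515; E[X] ≥ 1; first-moment method inconclusive here.


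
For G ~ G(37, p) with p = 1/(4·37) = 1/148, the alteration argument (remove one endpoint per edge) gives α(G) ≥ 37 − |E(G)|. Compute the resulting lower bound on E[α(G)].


E[|E(G)|] = C(37, 2)·p = 666 · (1/148) = 9/2.
E[α(G)] ≥ n − E[|E(G)|] = 37 − 9/2 = 65/2.
Numerically: ≈ 32.500.
(This is only a lower bound; the true E[α(G)] may be larger.)

E[α(G)] ≥ 65/2 ≈ 32.500.


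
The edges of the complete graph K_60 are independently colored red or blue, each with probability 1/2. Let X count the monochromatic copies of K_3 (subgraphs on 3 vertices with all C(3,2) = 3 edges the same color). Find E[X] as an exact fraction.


Let X = Σ_S X_S over the C(60, 3) = 34220 subsets S of size 3, where X_S = 1 if the K_3 on S is monochromatic.
For a fixed S, the K_3 on S has C(3, 2) = 3 edges. P[all 3 edges red] = (1/2)^3, and likewise for blue, so P[monochromatic] = 2·(1/2)^3 = 2^{1 − 3} = 1/4.
By linearity of expectation: E[X] = C(60, 3) · 2^{1 − 3} = 34220 · 1/4 = 8555.
Numerically: E[X] ≈ 8555.00000.

E[X] = C(60,3)·2^(1−C(3,2)) = 8555 ≈ 8555.00000.


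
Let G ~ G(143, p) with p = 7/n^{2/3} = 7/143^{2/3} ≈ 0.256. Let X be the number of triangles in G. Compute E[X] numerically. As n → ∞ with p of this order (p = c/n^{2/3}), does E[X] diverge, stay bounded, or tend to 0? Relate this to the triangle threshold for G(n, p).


Number of potential triangles: C(143, 3) = 477191.
Each occurs with probability p³ ≈ (0.256)³ ≈ 1.677344e-02.
By linearity: E[X] = C(143, 3)·p³ ≈ 477191 · 1.677344e-02 ≈ 8004.1329.
Since α = 2/3 < 1, p = c/n^{2/3} ≫ 1/n is above the triangle threshold p ~ 1/n. Asymptotically E[X] ~ (c³/6)·n^{3(1−α)} = (7³/6)·n^{1} → ∞; triangles are abundant w.h.p.

E[X] ≈ 8004.1329; in regime p = Θ(1/n^{2/3}) E[X] diverges (above the triangle threshold p ~ 1/n).


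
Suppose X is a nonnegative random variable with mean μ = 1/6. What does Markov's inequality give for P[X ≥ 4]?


μ = E[X] = 1/6, a = 4.
Markov: P[X ≥ 4] ≤ μ/a = (1/6)/4 = 1/24.
Numerically: ≈ 0.0417.
(Since a = 4 > μ = 0.1667, the bound 1/24 is < 1 and informative.)

P[X ≥ 4] ≤ 1/24 ≈ 0.0417.


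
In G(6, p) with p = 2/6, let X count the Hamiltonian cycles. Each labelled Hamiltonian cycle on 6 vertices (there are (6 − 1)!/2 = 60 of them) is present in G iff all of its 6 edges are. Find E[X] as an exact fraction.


K_6 has (6 − 1)!/2 = 60 labelled Hamiltonian cycles.
For each such Hamiltonian cycle H, let X_H = 1 if all 6 edges of H are present in G. Then P[X_H = 1] = p^{6} = (1/3)^{6} = 1/729.
By linearity of expectation: E[X] = Σ_H E[X_H] = 60 · p^{6} = 60 · 1/729 = 20/243.
Numerically: E[X] ≈ 0.0823.

E[X] = 60 · (1/3)^{6} = 20/243 ≈ 0.0823.


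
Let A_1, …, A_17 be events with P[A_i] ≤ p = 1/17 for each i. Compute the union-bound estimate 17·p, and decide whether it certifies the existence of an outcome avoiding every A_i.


Union bound: P[∪_{i=1}^{17} A_i] ≤ Σ_i P[A_i] ≤ 17·p = 17·(1/17) = 1.
Numerically: 1 ≈ 1.000000.
Is 1 < 1? NO.
Since the bound 1 is ≥ 1, the union bound is uninformative here; it does NOT by itself certify existence.

17·p = 1 ≈ 1.000000; existence NOT certified by the union bound.


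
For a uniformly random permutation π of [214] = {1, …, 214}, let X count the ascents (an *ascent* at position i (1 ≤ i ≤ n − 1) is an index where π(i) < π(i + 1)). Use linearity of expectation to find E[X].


Write X = Σ X_I over i = 1, …, 213, with X_I the indicator of one ascent.
There are 213 indicators.
For each fixed i, the pair (π(i), π(i+1)) is a uniformly random ordered pair of distinct values from {1, …, 214}; by symmetry P[π(i) < π(i+1)] = 1/2.
By linearity: E[X] = 213 · (1/2) = (214 − 1) · (1/2) = 213/2 ≈ 106.5000.

E[X] = 213/2 = 106.5000.


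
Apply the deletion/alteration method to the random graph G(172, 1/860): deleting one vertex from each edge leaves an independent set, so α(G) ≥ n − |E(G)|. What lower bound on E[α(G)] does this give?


E[|E(G)|] = C(172, 2)·p = 14706 · (1/860) = 171/10.
E[α(G)] ≥ n − E[|E(G)|] = 172 − 171/10 = 1549/10.
Numerically: ≈ 154.900.
(This is only a lower bound; the true E[α(G)] may be larger.)

E[α(G)] ≥ 1549/10 ≈ 154.900.


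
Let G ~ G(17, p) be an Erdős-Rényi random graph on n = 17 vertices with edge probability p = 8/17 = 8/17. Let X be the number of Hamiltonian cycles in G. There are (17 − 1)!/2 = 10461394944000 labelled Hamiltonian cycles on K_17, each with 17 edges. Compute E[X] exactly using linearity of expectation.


K_17 has (17 − 1)!/2 = 10461394944000 labelled Hamiltonian cycles.
For each such Hamiltonian cycle H, let X_H = 1 if all 17 edges of H are present in G. Then P[X_H = 1] = p^{17} = (8/17)^{17} = 2251799813685248/827240261886336764177.
By linearity: E[X] = Σ_H E[X_H] = 10461394944000 · p^{17} = 10461394944000 · 2251799813685248/827240261886336764177 = 23556967185786995434586112000/827240261886336764177.
Numerically: E[X] ≈ 2.84766e+07.

E[X] = 10461394944000 · (8/17)^{17} = 23556967185786995434586112000/827240261886336764177 ≈ 2.84766e+07.


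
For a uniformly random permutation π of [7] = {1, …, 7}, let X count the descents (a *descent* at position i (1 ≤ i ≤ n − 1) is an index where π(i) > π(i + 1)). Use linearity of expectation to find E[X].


Write X = Σ X_I over i = 1, …, 6, with X_I the indicator of one descent.
There are 6 indicators.
For each fixed i, the pair (π(i), π(i+1)) is a uniformly random ordered pair of distinct values from {1, …, 7}; by symmetry P[π(i) > π(i+1)] = 1/2.
By linearity: E[X] = 6 · (1/2) = (7 − 1) · (1/2) = 3 ≈ 3.000000.

E[X] = 3 = 3.000000.


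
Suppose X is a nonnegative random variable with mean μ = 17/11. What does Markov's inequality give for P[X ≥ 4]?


μ = E[X] = 17/11, a = 4.
Markov: P[X ≥ 4] ≤ μ/a = (17/11)/4 = 17/44.
Numerically: ≈ 0.386364.
(Since a = 4 > μ = 1.545455, the bound 17/44 is < 1 and informative.)

P[X ≥ 4] ≤ 17/44 ≈ 0.386364.


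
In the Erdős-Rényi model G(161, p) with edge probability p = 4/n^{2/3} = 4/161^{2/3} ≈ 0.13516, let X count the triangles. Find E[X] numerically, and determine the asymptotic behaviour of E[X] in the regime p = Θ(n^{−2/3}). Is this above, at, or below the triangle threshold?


Number of potential triangles: C(161, 3) = 682640.
Each occurs with probability p³ ≈ (0.13516)³ ≈ 2.4690405e-03.
By linearity: E[X] = C(161, 3)·p³ ≈ 682640 · 2.4690405e-03 ≈ 1685.46584.
Since α = 2/3 < 1, p = c/n^{2/3} ≫ 1/n is above the triangle threshold p ~ 1/n. Asymptotically E[X] ~ (c³/6)·n^{3(1−α)} = (4³/6)·n^{1} → ∞; triangles are abundant w.h.p.

E[X] ≈ 1685.46584; in regime p = Θ(1/n^{2/3}) E[X] diverges (above the triangle threshold p ~ 1/n).


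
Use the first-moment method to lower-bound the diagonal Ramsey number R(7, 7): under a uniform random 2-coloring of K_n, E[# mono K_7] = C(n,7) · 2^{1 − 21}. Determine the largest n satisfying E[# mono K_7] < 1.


We need C(n, 7) · 2^{1 − 21} < 1, i.e. C(n, 7) < 2^{21 − 1} = 1048576.
Check values of n near the boundary:
  n = 22: C(22, 7) = 170544; 170544 < 1048576? YES
  n = 23: C(23, 7) = 245157; 245157 < 1048576? YES
  n = 24: C(24, 7) = 346104; 346104 < 1048576? YES
  n = 25: C(25, 7) = 480700; 480700 < 1048576? YES
  n = 26: C(26, 7) = 657800; 657800 < 1048576? YES
  n = 27: C(27, 7) = 888030; 888030 < 1048576? YES
  n = 28: C(28, 7) = 1184040; 1184040 < 1048576? NO
The largest n with C(n, 7) < 1048576 is n = 27 (where E[X] = 444015/524288 ≈ 0.847). Hence R(7, 7) > 27, i.e. R(7, 7) ≥ 28.

Largest n = 27; hence R(7, 7) > 27.


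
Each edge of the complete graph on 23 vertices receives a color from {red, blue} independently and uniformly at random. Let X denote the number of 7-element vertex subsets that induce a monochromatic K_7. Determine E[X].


Let X = Σ_S X_S over the C(23, 7) = 245157 subsets S of size 7, where X_S = 1 if the K_7 on S is monochromatic.
For a fixed S, the K_7 on S has C(7, 2) = 21 edges. P[all 21 edges red] = (1/2)^21, and likewise for blue, so P[monochromatic] = 2·(1/2)^21 = 2^{1 − 21} = 1/1048576.
Summing: E[X] = C(23, 7) · 2^{1 − 21} = 245157 · 1/1048576 = 245157/1048576.
Numerically: E[X] ≈ 0.2338.

E[X] = C(23,7)·2^(1−C(7,2)) = 245157/1048576 ≈ 0.2338.


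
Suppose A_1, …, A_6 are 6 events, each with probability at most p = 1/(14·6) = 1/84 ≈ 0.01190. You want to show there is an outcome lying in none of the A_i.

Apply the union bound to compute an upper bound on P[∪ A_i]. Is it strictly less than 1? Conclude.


Union bound: P[∪_{i=1}^{6} A_i] ≤ Σ_i P[A_i] ≤ 6·p = 6·(1/84) = 1/14.
Numerically: 1/14 ≈ 0.07143.
Is 1/14 < 1? YES.
Since P[∪ A_i] ≤ 1/14 < 1, the complement has P[∩ A_i^c] ≥ 1 − 1/14 = 13/14 > 0, so some outcome avoids every A_i.

6·p = 1/14 ≈ 0.07143; existence CERTIFIED by the union bound.


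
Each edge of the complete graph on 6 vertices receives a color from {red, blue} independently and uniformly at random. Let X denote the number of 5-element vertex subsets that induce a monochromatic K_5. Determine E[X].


Let X = Σ_S X_S over the C(6, 5) = 6 subsets S of size 5, where X_S = 1 if the K_5 on S is monochromatic.
For a fixed S, the K_5 on S has C(5, 2) = 10 edges. P[all 10 edges red] = (1/2)^10, and likewise for blue, so P[monochromatic] = 2·(1/2)^10 = 2^{1 − 10} = 1/512.
By linearity of expectation: E[X] = C(6, 5) · 2^{1 − 10} = 6 · 1/512 = 3/256.
Numerically: E[X] ≈ 0.011719.

E[X] = C(6,5)·2^(1−C(5,2)) = 3/256 ≈ 0.011719.


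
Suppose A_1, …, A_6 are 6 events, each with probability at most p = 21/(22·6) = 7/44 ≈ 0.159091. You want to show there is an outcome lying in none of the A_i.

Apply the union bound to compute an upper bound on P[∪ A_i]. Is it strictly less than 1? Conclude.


Union bound: P[∪_{i=1}^{6} A_i] ≤ Σ_i P[A_i] ≤ 6·p = 6·(7/44) = 21/22.
Numerically: 21/22 ≈ 0.954545.
Is 21/22 < 1? YES.
Since P[∪ A_i] ≤ 21/22 < 1, the complement has P[∩ A_i^c] ≥ 1 − 21/22 = 1/22 > 0, so some outcome avoids every A_i.

6·p = 21/22 ≈ 0.954545; existence CERTIFIED by the union bound.


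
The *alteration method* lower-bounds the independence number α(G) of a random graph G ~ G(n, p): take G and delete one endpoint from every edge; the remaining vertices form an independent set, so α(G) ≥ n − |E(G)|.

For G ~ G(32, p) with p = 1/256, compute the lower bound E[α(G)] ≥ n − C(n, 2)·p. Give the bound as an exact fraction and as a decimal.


E[|E(G)|] = C(32, 2)·p = 496 · (1/256) = 31/16.
E[α(G)] ≥ n − E[|E(G)|] = 32 − 31/16 = 481/16.
Numerically: ≈ 30.0625.
(This is only a lower bound; the true E[α(G)] may be larger.)

E[α(G)] ≥ 481/16 ≈ 30.0625.


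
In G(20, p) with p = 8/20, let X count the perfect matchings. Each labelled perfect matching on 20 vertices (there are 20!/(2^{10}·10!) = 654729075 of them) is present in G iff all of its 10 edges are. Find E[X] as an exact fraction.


K_20 has 20!/(2^{10}·10!) = 654729075 labelled perfect matchings.
For each such perfect matching H, let X_H = 1 if all 10 edges of H are present in G. Then P[X_H = 1] = p^{10} = (2/5)^{10} = 1024/9765625.
By linearity: E[X] = Σ_H E[X_H] = 654729075 · p^{10} = 654729075 · 1024/9765625 = 26817702912/390625.
Numerically: E[X] ≈ 6.865e+04.

E[X] = 654729075 · (2/5)^{10} = 26817702912/390625 ≈ 6.865e+04.


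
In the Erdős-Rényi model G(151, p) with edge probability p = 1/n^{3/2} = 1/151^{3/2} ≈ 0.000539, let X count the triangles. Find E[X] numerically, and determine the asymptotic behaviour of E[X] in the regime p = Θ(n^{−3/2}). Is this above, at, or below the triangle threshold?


Number of potential triangles: C(151, 3) = 562475.
Each occurs with probability p³ ≈ (0.000539)³ ≈ 1.56532e-10.
By linearity: E[X] = C(151, 3)·p³ ≈ 562475 · 1.56532e-10 ≈ 0.000.
Since α = 3/2 > 1, p = c/n^{3/2} = o(1/n) is below the triangle threshold p ~ 1/n. Asymptotically E[X] ~ (c³/6)·n^{3(1−α)} = (1³/6)·n^{-1.5} → 0, so by Markov's inequality G has no triangles w.h.p.

E[X] ≈ 0.000; in regime p = Θ(1/n^{3/2}) E[X] tends to 0 (below the triangle threshold p ~ 1/n).


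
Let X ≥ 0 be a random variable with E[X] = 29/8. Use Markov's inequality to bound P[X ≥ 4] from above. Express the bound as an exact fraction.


μ = E[X] = 29/8, a = 4.
Markov: P[X ≥ 4] ≤ μ/a = (29/8)/4 = 29/32.
Numerically: ≈ 0.906.
(Since a = 4 > μ = 3.625, the bound 29/32 is < 1 and informative.)

P[X ≥ 4] ≤ 29/32 ≈ 0.906.


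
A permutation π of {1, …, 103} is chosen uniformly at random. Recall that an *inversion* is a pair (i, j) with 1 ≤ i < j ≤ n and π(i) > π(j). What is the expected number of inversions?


Write X = Σ X_I over the C(103, 2) = 5253 pairs i < j, with X_I the indicator of one inversion.
There are 5253 indicators.
For each fixed pair i < j, the values π(i) and π(j) are two distinct elements of {1, …, 103} in uniformly random order; by symmetry P[π(i) > π(j)] = 1/2.
By linearity: E[X] = 5253 · (1/2) = C(103, 2) · (1/2) = 5253/2 = 5253/2 ≈ 2626.50000.

E[X] = 5253/2 = 2626.50000.


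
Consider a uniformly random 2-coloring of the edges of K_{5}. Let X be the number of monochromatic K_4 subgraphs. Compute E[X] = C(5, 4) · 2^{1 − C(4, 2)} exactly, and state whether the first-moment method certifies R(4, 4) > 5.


E[X] = C(5, 4) · 2^{1 − 6} = 5 · 2^{−5} = 5/32.
As a reduced fraction: E[X] = 5/32 ≈ 0.1562.
Is E[X] < 1? YES.
Since E[X] < 1, there exists a 2-coloring of K_{5} with no monochromatic K_4; hence R(4, 4) > 5.

E[X] = 5/32 ≈ 0.1562; E[X] < 1, so R(4, 4) > 5.


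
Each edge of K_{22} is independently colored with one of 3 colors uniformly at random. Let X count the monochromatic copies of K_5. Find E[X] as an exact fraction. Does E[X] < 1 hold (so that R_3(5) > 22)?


E[X] = C(22, 5) · 3^{1 − 10} = 26334 · 3^{−9} = 26334/19683.
As a reduced fraction: E[X] = 2926/2187 ≈ 1.338.
Is E[X] < 1? NO.
Since E[X] ≥ 1, the first-moment bound is inconclusive at n = 22; it does NOT by itself certify R_3(5) > 22.

E[X] = 2926/2187 ≈ 1.338; E[X] ≥ 1; first-moment method inconclusive here.


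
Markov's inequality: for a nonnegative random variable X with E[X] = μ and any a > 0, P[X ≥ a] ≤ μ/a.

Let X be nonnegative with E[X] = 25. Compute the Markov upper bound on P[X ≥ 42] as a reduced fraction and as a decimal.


μ = E[X] = 25, a = 42.
Markov: P[X ≥ 42] ≤ μ/a = (25)/42 = 25/42.
Numerically: ≈ 0.595238.
(Since a = 42 > μ = 25.000000, the bound 25/42 is < 1 and informative.)

P[X ≥ 42] ≤ 25/42 ≈ 0.595238.


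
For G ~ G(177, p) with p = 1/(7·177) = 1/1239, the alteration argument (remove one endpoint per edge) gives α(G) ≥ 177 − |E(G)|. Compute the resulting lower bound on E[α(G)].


E[|E(G)|] = C(177, 2)·p = 15576 · (1/1239) = 88/7.
E[α(G)] ≥ n − E[|E(G)|] = 177 − 88/7 = 1151/7.
Numerically: ≈ 164.4286.
(This is only a lower bound; the true E[α(G)] may be larger.)

E[α(G)] ≥ 1151/7 ≈ 164.4286.


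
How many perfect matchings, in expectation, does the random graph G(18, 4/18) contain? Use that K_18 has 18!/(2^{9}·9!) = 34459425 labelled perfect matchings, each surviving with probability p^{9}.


K_18 has 18!/(2^{9}·9!) = 34459425 labelled perfect matchings.
For each such perfect matching H, let X_H = 1 if all 9 edges of H are present in G. Then P[X_H = 1] = p^{9} = (2/9)^{9} = 512/387420489.
By linearity of expectation: E[X] = Σ_H E[X_H] = 34459425 · p^{9} = 34459425 · 512/387420489 = 217817600/4782969.
Numerically: E[X] ≈ 45.54.

E[X] = 34459425 · (2/9)^{9} = 217817600/4782969 ≈ 45.54.


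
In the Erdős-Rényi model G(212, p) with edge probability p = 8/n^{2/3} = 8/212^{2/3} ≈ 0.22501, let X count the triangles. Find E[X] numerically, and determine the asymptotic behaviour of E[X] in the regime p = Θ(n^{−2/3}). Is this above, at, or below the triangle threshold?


Number of potential triangles: C(212, 3) = 1565620.
Each occurs with probability p³ ≈ (0.22501)³ ≈ 1.1391954e-02.
By linearity: E[X] = C(212, 3)·p³ ≈ 1565620 · 1.1391954e-02 ≈ 17835.47170.
Since α = 2/3 < 1, p = c/n^{2/3} ≫ 1/n is above the triangle threshold p ~ 1/n. Asymptotically E[X] ~ (c³/6)·n^{3(1−α)} = (8³/6)·n^{1} → ∞; triangles are abundant w.h.p.

E[X] ≈ 17835.47170; in regime p = Θ(1/n^{2/3}) E[X] diverges (above the triangle threshold p ~ 1/n).


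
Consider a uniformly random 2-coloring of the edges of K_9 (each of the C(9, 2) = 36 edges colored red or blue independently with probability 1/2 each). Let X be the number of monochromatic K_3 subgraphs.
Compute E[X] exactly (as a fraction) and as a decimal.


Let X = Σ_S X_S over the C(9, 3) = 84 subsets S of size 3, where X_S = 1 if the K_3 on S is monochromatic.
For a fixed S, the K_3 on S has C(3, 2) = 3 edges. P[all 3 edges red] = (1/2)^3, and likewise for blue, so P[monochromatic] = 2·(1/2)^3 = 2^{1 − 3} = 1/4.
By linearity: E[X] = C(9, 3) · 2^{1 − 3} = 84 · 1/4 = 21.
Numerically: E[X] ≈ 21.000.

E[X] = C(9,3)·2^(1−C(3,2)) = 21 ≈ 21.000.


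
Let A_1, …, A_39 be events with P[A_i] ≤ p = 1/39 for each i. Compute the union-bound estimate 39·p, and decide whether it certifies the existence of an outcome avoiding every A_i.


Union bound: P[∪_{i=1}^{39} A_i] ≤ Σ_i P[A_i] ≤ 39·p = 39·(1/39) = 1.
Numerically: 1 ≈ 1.0000.
Is 1 < 1? NO.
Since the bound 1 is ≥ 1, the union bound is uninformative here; it does NOT by itself certify existence.

39·p = 1 ≈ 1.0000; existence NOT certified by the union bound.


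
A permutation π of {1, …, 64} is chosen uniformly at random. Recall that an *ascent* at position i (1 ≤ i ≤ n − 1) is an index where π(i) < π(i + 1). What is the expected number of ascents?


Write X = Σ X_I over i = 1, …, 63, with X_I the indicator of one ascent.
There are 63 indicators.
For each fixed i, the pair (π(i), π(i+1)) is a uniformly random ordered pair of distinct values from {1, …, 64}; by symmetry P[π(i) < π(i+1)] = 1/2.
By linearity: E[X] = 63 · (1/2) = (64 − 1) · (1/2) = 63/2 ≈ 31.500000.

E[X] = 63/2 = 31.500000.


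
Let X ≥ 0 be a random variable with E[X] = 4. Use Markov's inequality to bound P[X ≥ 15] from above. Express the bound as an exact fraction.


μ = E[X] = 4, a = 15.
Markov: P[X ≥ 15] ≤ μ/a = (4)/15 = 4/15.
Numerically: ≈ 0.26667.
(Since a = 15 > μ = 4.00000, the bound 4/15 is < 1 and informative.)

P[X ≥ 15] ≤ 4/15 ≈ 0.26667.


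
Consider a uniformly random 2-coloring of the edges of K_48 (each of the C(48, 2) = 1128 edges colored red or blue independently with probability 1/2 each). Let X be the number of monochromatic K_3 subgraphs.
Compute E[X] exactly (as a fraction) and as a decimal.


Let X = Σ_S X_S over the C(48, 3) = 17296 subsets S of size 3, where X_S = 1 if the K_3 on S is monochromatic.
For a fixed S, the K_3 on S has C(3, 2) = 3 edges. P[all 3 edges red] = (1/2)^3, and likewise for blue, so P[monochromatic] = 2·(1/2)^3 = 2^{1 − 3} = 1/4.
Summing: E[X] = C(48, 3) · 2^{1 − 3} = 17296 · 1/4 = 4324.
Numerically: E[X] ≈ 4324.0000.

E[X] = C(48,3)·2^(1−C(3,2)) = 4324 ≈ 4324.0000.


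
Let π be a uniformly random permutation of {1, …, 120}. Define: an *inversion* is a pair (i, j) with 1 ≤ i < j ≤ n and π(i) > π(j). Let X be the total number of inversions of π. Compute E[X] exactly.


Write X = Σ X_I over the C(120, 2) = 7140 pairs i < j, with X_I the indicator of one inversion.
There are 7140 indicators.
For each fixed pair i < j, the values π(i) and π(j) are two distinct elements of {1, …, 120} in uniformly random order; by symmetry P[π(i) > π(j)] = 1/2.
By linearity: E[X] = 7140 · (1/2) = C(120, 2) · (1/2) = 7140/2 = 3570 ≈ 3570.00000.

E[X] = 3570 = 3570.00000.


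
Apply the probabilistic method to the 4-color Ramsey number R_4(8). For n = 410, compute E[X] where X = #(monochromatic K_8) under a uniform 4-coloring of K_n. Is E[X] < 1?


E[X] = C(410, 8) · 4^{1 − 28} = 18488798173326195 · 4^{−27} = 18488798173326195/18014398509481984.
As a reduced fraction: E[X] = 18488798173326195/18014398509481984 ≈ 1.0263.
Is E[X] < 1? NO.
Since E[X] ≥ 1, the first-moment bound is inconclusive at n = 410; it does NOT by itself certify R_4(8) > 410.

E[X] = 18488798173326195/18014398509481984 ≈ 1.0263; E[X] ≥ 1; first-moment method inconclusive here.


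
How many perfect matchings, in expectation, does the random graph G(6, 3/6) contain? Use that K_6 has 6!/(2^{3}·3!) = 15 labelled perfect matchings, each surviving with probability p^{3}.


K_6 has 6!/(2^{3}·3!) = 15 labelled perfect matchings.
For each such perfect matching H, let X_H = 1 if all 3 edges of H are present in G. Then P[X_H = 1] = p^{3} = (1/2)^{3} = 1/8.
Summing the indicators: E[X] = Σ_H E[X_H] = 15 · p^{3} = 15 · 1/8 = 15/8.
Numerically: E[X] ≈ 1.88.

E[X] = 15 · (1/2)^{3} = 15/8 ≈ 1.88.


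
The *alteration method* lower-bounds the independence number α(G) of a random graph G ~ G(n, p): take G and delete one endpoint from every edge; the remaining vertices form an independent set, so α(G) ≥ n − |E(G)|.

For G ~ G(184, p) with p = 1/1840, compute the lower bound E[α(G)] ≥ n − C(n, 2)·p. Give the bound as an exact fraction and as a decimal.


E[|E(G)|] = C(184, 2)·p = 16836 · (1/1840) = 183/20.
E[α(G)] ≥ n − E[|E(G)|] = 184 − 183/20 = 3497/20.
Numerically: ≈ 174.850.
(This is only a lower bound; the true E[α(G)] may be larger.)

E[α(G)] ≥ 3497/20 ≈ 174.850.


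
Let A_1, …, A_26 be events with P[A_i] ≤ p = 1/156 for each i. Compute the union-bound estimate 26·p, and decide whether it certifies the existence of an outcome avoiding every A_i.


Union bound: P[∪_{i=1}^{26} A_i] ≤ Σ_i P[A_i] ≤ 26·p = 26·(1/156) = 1/6.
Numerically: 1/6 ≈ 0.1667.
Is 1/6 < 1? YES.
Since P[∪ A_i] ≤ 1/6 < 1, the complement has P[∩ A_i^c] ≥ 1 − 1/6 = 5/6 > 0, so some outcome avoids every A_i.

26·p = 1/6 ≈ 0.1667; existence CERTIFIED by the union bound.


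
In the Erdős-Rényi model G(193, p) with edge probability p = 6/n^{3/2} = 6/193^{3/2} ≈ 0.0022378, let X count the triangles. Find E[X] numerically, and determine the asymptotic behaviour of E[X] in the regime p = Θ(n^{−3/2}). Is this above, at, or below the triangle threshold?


Number of potential triangles: C(193, 3) = 1179616.
Each occurs with probability p³ ≈ (0.0022378)³ ≈ 1.1205877e-08.
By linearity: E[X] = C(193, 3)·p³ ≈ 1179616 · 1.1205877e-08 ≈ 0.01322.
Since α = 3/2 > 1, p = c/n^{3/2} = o(1/n) is below the triangle threshold p ~ 1/n. Asymptotically E[X] ~ (c³/6)·n^{3(1−α)} = (6³/6)·n^{-1.5} → 0, so by Markov's inequality G has no triangles w.h.p.

E[X] ≈ 0.01322; in regime p = Θ(1/n^{3/2}) E[X] tends to 0 (below the triangle threshold p ~ 1/n).


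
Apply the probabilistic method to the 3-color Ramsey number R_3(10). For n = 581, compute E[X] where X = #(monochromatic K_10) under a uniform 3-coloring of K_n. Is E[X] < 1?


E[X] = C(581, 10) · 3^{1 − 45} = 1117316416086113363120 · 3^{−44} = 1117316416086113363120/984770902183611232881.
As a reduced fraction: E[X] = 1117316416086113363120/984770902183611232881 ≈ 1.13460.
Is E[X] < 1? NO.
Since E[X] ≥ 1, the first-moment bound is inconclusive at n = 581; it does NOT by itself certify R_3(10) > 581.

E[X] = 1117316416086113363120/984770902183611232881 ≈ 1.13460; E[X] ≥ 1; first-moment method inconclusive here.


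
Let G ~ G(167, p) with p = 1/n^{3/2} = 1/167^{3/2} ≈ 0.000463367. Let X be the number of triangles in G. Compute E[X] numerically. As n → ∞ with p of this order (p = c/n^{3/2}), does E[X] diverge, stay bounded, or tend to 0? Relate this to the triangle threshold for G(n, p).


Number of potential triangles: C(167, 3) = 762355.
Each occurs with probability p³ ≈ (0.000463367)³ ≈ 9.94891865e-11.
By linearity: E[X] = C(167, 3)·p³ ≈ 762355 · 9.94891865e-11 ≈ 0.000076.
Since α = 3/2 > 1, p = c/n^{3/2} = o(1/n) is below the triangle threshold p ~ 1/n. Asymptotically E[X] ~ (c³/6)·n^{3(1−α)} = (1³/6)·n^{-1.5} → 0, so by Markov's inequality G has no triangles w.h.p.

E[X] ≈ 0.000076; in regime p = Θ(1/n^{3/2}) E[X] tends to 0 (below the triangle threshold p ~ 1/n).


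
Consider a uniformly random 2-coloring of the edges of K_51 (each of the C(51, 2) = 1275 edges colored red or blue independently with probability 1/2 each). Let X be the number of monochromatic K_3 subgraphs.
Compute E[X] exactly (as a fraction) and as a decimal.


Let X = Σ_S X_S over the C(51, 3) = 20825 subsets S of size 3, where X_S = 1 if the K_3 on S is monochromatic.
For a fixed S, the K_3 on S has C(3, 2) = 3 edges. P[all 3 edges red] = (1/2)^3, and likewise for blue, so P[monochromatic] = 2·(1/2)^3 = 2^{1 − 3} = 1/4.
By linearity: E[X] = C(51, 3) · 2^{1 − 3} = 20825 · 1/4 = 20825/4.
Numerically: E[X] ≈ 5206.2500.

E[X] = C(51,3)·2^(1−C(3,2)) = 20825/4 ≈ 5206.2500.


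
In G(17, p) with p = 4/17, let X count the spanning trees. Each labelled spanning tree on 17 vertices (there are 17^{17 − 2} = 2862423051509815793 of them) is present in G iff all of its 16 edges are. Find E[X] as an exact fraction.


K_17 has 17^{17 − 2} = 2862423051509815793 labelled spanning trees.
For each such spanning tree H, let X_H = 1 if all 16 edges of H are present in G. Then P[X_H = 1] = p^{16} = (4/17)^{16} = 4294967296/48661191875666868481.
By linearity: E[X] = Σ_H E[X_H] = 2862423051509815793 · p^{16} = 2862423051509815793 · 4294967296/48661191875666868481 = 4294967296/17.
Numerically: E[X] ≈ 2.526e+08.

E[X] = 2862423051509815793 · (4/17)^{16} = 4294967296/17 ≈ 2.526e+08.


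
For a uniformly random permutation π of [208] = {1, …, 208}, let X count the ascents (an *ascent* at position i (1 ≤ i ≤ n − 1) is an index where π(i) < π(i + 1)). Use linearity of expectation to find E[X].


Write X = Σ X_I over i = 1, …, 207, with X_I the indicator of one ascent.
There are 207 indicators.
For each fixed i, the pair (π(i), π(i+1)) is a uniformly random ordered pair of distinct values from {1, …, 208}; by symmetry P[π(i) < π(i+1)] = 1/2.
By linearity: E[X] = 207 · (1/2) = (208 − 1) · (1/2) = 207/2 ≈ 103.50000.

E[X] = 207/2 = 103.50000.


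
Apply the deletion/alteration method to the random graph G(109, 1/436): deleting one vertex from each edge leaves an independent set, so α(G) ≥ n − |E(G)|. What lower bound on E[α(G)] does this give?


E[|E(G)|] = C(109, 2)·p = 5886 · (1/436) = 27/2.
E[α(G)] ≥ n − E[|E(G)|] = 109 − 27/2 = 191/2.
Numerically: ≈ 95.50000.
(This is only a lower bound; the true E[α(G)] may be larger.)

E[α(G)] ≥ 191/2 ≈ 95.50000.


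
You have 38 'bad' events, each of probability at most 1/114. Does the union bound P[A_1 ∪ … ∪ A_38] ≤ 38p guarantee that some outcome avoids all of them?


Union bound: P[∪_{i=1}^{38} A_i] ≤ Σ_i P[A_i] ≤ 38·p = 38·(1/114) = 1/3.
Numerically: 1/3 ≈ 0.3333.
Is 1/3 < 1? YES.
Since P[∪ A_i] ≤ 1/3 < 1, the complement has P[∩ A_i^c] ≥ 1 − 1/3 = 2/3 > 0, so some outcome avoids every A_i.

38·p = 1/3 ≈ 0.3333; existence CERTIFIED by the union bound.


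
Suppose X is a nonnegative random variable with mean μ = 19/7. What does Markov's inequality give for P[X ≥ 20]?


μ = E[X] = 19/7, a = 20.
Markov: P[X ≥ 20] ≤ μ/a = (19/7)/20 = 19/140.
Numerically: ≈ 0.136.
(Since a = 20 > μ = 2.714, the bound 19/140 is < 1 and informative.)

P[X ≥ 20] ≤ 19/140 ≈ 0.136.


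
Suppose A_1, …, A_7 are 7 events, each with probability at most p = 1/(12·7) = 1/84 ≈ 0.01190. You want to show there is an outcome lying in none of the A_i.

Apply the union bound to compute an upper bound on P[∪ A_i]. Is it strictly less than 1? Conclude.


Union bound: P[∪_{i=1}^{7} A_i] ≤ Σ_i P[A_i] ≤ 7·p = 7·(1/84) = 1/12.
Numerically: 1/12 ≈ 0.08333.
Is 1/12 < 1? YES.
Since P[∪ A_i] ≤ 1/12 < 1, the complement has P[∩ A_i^c] ≥ 1 − 1/12 = 11/12 > 0, so some outcome avoids every A_i.

7·p = 1/12 ≈ 0.08333; existence CERTIFIED by the union bound.


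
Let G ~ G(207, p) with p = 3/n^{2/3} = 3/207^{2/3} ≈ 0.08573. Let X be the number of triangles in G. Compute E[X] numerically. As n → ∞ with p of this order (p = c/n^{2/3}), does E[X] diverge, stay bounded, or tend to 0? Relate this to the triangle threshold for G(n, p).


Number of potential triangles: C(207, 3) = 1456935.
Each occurs with probability p³ ≈ (0.08573)³ ≈ 6.301197e-04.
By linearity: E[X] = C(207, 3)·p³ ≈ 1456935 · 6.301197e-04 ≈ 918.0435.
Since α = 2/3 < 1, p = c/n^{2/3} ≫ 1/n is above the triangle threshold p ~ 1/n. Asymptotically E[X] ~ (c³/6)·n^{3(1−α)} = (3³/6)·n^{1} → ∞; triangles are abundant w.h.p.

E[X] ≈ 918.0435; in regime p = Θ(1/n^{2/3}) E[X] diverges (above the triangle threshold p ~ 1/n).


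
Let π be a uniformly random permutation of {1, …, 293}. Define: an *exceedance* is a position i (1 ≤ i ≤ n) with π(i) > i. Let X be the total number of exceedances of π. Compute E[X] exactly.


Write X = Σ_{i=1}^{293} X_i, where X_i = 1_{π(i) > i}.
For each fixed i, π(i) is uniform over {1, …, 293} (marginal of a uniform permutation), so P[π(i) > i] = (n − i)/n. Summing: Σ_{i=1}^{293} (n − i)/n = (0 + 1 + … + 292)/293 = 293(293 − 1)/(2·293) = (293 − 1)/2.
Hence E[X] = Σ_{i=1}^{293} (293 − i)/293 = 146 ≈ 146.0000.

E[X] = 146 = 146.0000.


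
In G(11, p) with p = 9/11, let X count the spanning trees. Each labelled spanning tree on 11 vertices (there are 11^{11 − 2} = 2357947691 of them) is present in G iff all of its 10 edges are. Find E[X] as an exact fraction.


K_11 has 11^{11 − 2} = 2357947691 labelled spanning trees.
For each such spanning tree H, let X_H = 1 if all 10 edges of H are present in G. Then P[X_H = 1] = p^{10} = (9/11)^{10} = 3486784401/25937424601.
By linearity: E[X] = Σ_H E[X_H] = 2357947691 · p^{10} = 2357947691 · 3486784401/25937424601 = 3486784401/11.
Numerically: E[X] ≈ 3.17e+08.

E[X] = 2357947691 · (9/11)^{10} = 3486784401/11 ≈ 3.17e+08.


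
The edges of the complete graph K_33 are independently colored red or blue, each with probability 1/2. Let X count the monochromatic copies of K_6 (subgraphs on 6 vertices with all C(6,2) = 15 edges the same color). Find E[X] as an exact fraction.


Let X = Σ_S X_S over the C(33, 6) = 1107568 subsets S of size 6, where X_S = 1 if the K_6 on S is monochromatic.
For a fixed S, the K_6 on S has C(6, 2) = 15 edges. P[all 15 edges red] = (1/2)^15, and likewise for blue, so P[monochromatic] = 2·(1/2)^15 = 2^{1 − 15} = 1/16384.
Summing: E[X] = C(33, 6) · 2^{1 − 15} = 1107568 · 1/16384 = 69223/1024.
Numerically: E[X] ≈ 67.6006.

E[X] = C(33,6)·2^(1−C(6,2)) = 69223/1024 ≈ 67.6006.
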